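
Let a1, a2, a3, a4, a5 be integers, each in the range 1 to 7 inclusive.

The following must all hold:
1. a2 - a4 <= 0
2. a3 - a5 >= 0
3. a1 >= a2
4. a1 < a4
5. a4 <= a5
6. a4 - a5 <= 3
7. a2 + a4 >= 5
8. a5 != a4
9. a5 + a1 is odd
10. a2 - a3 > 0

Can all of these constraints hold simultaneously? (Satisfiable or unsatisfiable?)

Constraints 2, 3, 4, 5, and 10 give a4 ≤ a5, a5 ≤ a3, a3 < a2, a2 ≤ a1, a1 < a4. Chaining: a4 ≤ a5 ≤ a3 < a2 ≤ a1 < a4, which forces a4 < a4 — impossible.

Unsatisfiable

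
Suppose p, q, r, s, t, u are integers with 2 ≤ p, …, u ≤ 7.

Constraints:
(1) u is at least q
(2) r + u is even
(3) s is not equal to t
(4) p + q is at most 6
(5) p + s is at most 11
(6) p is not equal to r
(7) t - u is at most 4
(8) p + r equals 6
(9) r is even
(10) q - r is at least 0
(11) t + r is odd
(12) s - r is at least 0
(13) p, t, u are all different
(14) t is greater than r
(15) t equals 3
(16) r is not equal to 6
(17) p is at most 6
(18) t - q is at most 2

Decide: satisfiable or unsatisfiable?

Satisfiable

Try p = 4, q = 2, r = 2, s = 5, t = 3, u = 2.
Check constraint 4: p + q = 6; constraint 5: p + s = 9; constraint 7: t - u = 1. The remaining constraints are straightforward to verify.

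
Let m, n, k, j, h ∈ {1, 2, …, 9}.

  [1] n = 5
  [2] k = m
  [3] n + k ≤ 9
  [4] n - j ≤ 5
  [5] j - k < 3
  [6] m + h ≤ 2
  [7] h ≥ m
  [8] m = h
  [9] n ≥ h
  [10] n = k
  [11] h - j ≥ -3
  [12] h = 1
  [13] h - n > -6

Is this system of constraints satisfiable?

Constraint 1 fixes n = 5 and constraint 12 fixes h = 1. Constraints 2, 8, and 10 give n = k = m = h, so n = h. But 5 ≠ 1 — contradiction.

Unsatisfiable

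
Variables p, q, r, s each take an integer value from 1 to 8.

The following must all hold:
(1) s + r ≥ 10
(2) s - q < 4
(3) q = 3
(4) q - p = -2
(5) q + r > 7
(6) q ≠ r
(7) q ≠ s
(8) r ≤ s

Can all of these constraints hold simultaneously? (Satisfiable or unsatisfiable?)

Satisfiable

One satisfying assignment is p = 5, q = 3, r = 6, s = 6.
For the less obvious constraints — constraint 1: s + r = 12; constraint 2: s - q = 3 — and the others hold by inspection.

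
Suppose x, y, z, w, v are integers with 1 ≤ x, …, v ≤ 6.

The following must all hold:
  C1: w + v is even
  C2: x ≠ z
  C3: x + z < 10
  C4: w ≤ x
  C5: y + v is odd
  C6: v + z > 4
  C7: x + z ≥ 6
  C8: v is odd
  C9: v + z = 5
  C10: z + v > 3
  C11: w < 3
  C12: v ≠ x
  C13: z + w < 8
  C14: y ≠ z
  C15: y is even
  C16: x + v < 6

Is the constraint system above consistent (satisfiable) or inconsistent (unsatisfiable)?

Try x = 3, y = 6, z = 4, w = 1, v = 1.
Check constraint 3: x + z = 7; constraint 6: v + z = 5; constraint 7: x + z = 7. The remaining constraints are straightforward to verify.

Satisfiable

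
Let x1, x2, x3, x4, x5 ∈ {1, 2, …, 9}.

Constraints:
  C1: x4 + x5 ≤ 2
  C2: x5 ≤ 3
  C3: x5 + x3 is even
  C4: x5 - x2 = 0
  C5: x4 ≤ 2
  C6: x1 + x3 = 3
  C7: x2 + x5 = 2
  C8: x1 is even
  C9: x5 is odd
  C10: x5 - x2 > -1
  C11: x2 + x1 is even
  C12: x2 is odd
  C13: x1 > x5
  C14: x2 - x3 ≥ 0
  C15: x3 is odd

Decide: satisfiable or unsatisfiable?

Constraint 12 makes x2 odd and constraint 8 makes x1 even, so x2 + x1 must be odd. Constraint 11 says x2 + x1 is even — contradiction.

Unsatisfiable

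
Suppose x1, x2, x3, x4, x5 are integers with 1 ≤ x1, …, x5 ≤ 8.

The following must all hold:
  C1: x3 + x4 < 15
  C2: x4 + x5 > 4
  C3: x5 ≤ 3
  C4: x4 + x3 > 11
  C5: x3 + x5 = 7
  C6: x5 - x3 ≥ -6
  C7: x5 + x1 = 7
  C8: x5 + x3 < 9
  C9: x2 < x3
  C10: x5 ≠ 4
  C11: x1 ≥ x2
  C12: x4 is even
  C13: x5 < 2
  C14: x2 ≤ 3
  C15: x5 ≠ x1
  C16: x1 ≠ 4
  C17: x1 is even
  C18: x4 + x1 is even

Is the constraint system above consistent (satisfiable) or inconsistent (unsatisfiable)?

Satisfiable

Setting (x1, x2, x3, x4, x5) = (6, 3, 6, 6, 1) satisfies everything: constraint 1: x3 + x4 = 12; constraint 2: x4 + x5 = 7, and the others follow.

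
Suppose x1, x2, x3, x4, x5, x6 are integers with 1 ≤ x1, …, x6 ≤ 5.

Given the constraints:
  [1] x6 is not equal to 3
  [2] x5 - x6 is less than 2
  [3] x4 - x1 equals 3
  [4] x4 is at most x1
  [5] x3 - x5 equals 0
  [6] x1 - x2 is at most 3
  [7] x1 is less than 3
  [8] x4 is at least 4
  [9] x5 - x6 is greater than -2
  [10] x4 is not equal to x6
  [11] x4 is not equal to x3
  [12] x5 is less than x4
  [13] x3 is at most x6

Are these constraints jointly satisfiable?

From constraints 4 and 8: x1 ≥ x4 and x4 ≥ 4, so x1 ≥ 4. From constraint 7: x1 ≤ 2. But 2 < 4, so no value of x1 works.

Unsatisfiable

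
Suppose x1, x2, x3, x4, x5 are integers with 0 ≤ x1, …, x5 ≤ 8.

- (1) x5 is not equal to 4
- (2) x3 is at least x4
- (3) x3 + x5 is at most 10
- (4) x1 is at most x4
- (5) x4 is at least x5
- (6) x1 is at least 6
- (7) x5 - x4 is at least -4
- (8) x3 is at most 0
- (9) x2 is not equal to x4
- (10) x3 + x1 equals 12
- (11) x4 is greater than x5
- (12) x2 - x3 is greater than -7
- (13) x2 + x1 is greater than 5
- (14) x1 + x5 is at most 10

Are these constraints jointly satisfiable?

Unsatisfiable

From constraints 4 and 6: x4 ≥ x1 and x1 ≥ 6, so x4 ≥ 6. From constraints 2 and 8: x4 ≤ x3 and x3 ≤ 0, so x4 ≤ 0. But 0 < 6, so no value of x4 works.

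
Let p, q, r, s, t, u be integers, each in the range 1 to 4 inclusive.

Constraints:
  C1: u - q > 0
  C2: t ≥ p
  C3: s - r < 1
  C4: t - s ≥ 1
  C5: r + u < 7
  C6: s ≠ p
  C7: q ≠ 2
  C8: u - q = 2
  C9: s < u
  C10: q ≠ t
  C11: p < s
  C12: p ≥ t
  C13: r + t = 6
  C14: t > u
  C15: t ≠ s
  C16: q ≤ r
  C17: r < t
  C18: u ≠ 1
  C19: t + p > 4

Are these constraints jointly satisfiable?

Unsatisfiable

Constraints 9, 11, 12, and 14 give t ≤ p, p < s, s < u, u < t. Chaining: t ≤ p < s < u < t, which forces t < t — impossible.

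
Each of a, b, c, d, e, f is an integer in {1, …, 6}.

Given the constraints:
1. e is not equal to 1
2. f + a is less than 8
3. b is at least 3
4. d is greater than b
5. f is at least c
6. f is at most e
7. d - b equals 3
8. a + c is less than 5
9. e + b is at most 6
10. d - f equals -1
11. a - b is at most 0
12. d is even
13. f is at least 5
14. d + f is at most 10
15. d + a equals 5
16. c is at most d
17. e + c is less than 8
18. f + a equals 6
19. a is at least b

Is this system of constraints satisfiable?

From constraints 6 and 13: e ≥ f ≥ 5. From constraint 3: b ≥ 3. Hence e + b ≥ 8. But constraint 9 requires e + b ≤ 6, and 6 < 8. Contradiction.

Unsatisfiable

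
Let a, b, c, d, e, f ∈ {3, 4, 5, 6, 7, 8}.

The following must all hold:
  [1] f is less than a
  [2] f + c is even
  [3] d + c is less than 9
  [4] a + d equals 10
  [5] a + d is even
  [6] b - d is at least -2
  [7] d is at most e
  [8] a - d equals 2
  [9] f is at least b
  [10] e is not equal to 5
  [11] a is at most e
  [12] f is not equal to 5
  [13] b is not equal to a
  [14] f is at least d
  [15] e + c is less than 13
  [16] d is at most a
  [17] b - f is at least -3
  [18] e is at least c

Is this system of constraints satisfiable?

Setting (a, b, c, d, e, f) = (6, 4, 4, 4, 6, 4) satisfies everything: constraint 3: d + c = 8; constraint 4: a + d = 10; constraint 6: b - d = 0, and the others follow.

Satisfiable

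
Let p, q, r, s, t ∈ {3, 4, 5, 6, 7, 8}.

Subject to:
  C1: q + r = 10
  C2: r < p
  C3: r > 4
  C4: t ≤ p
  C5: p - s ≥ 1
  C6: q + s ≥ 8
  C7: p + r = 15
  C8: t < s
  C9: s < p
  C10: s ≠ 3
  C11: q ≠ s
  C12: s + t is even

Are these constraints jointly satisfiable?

Setting (p, q, r, s, t) = (8, 3, 7, 7, 5) satisfies everything: constraint 1: q + r = 10; constraint 5: p - s = 1; constraint 6: q + s = 10, and the others follow.

Satisfiable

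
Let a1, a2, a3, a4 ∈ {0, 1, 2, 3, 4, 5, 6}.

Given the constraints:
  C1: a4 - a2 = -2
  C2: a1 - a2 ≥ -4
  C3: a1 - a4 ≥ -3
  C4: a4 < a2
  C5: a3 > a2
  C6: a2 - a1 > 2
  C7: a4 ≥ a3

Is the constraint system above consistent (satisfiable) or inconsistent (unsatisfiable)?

Unsatisfiable

Constraints 4, 5, and 7 give a4 < a2, a2 < a3, a3 ≤ a4. Chaining: a4 < a2 < a3 ≤ a4, which forces a4 < a4 — impossible.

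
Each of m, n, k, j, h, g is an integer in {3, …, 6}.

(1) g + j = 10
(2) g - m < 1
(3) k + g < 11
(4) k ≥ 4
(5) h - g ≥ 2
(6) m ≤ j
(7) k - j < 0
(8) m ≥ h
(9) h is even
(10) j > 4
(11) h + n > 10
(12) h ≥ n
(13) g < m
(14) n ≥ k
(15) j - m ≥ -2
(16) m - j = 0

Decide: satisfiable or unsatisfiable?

Take m = 6, n = 6, k = 5, j = 6, h = 6, g = 4. Then constraint 1: g + j = 10; constraint 2: g - m = -2; constraint 3: k + g = 9, and every other listed constraint is also met.

Satisfiable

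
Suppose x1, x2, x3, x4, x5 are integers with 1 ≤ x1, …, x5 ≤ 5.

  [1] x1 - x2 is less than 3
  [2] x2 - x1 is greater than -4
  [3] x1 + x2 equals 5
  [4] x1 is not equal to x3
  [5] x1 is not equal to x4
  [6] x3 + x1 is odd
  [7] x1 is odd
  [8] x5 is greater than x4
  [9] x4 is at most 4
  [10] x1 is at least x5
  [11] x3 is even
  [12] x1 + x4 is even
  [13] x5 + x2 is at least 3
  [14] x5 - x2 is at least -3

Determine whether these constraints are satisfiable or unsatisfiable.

Satisfiable

Setting (x1, x2, x3, x4, x5) = (3, 2, 2, 1, 2) satisfies everything: constraint 1: x1 - x2 = 1; constraint 2: x2 - x1 = -1, and the others follow.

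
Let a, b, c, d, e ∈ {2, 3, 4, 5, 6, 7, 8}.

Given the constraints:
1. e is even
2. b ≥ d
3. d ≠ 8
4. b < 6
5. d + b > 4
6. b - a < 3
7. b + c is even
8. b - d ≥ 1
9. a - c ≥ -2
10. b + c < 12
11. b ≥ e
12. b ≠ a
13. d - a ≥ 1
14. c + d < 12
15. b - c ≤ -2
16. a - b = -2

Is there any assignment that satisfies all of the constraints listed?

Constraints 8, 9, 13, and 15 give b − d ≥ 1, d − a ≥ 1, a − c ≥ -2, c − b ≥ 2.
Adding all 4 inequalities: the left sides telescope to 0, and the right sides sum to 1 + 1 + (-2) + 2 = 2. So 0 ≥ 2, which is false.

Unsatisfiable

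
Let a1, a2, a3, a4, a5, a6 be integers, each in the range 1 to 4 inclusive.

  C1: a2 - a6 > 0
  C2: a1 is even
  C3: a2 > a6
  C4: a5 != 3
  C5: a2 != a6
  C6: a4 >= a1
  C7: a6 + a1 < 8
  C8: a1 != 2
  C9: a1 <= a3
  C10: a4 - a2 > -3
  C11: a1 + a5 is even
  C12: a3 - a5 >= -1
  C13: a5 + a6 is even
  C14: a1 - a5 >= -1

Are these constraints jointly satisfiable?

Try a1 = 4, a2 = 4, a3 = 4, a4 = 4, a5 = 2, a6 = 2.
Check constraint 1: a2 - a6 = 2; constraint 7: a6 + a1 = 6; constraint 10: a4 - a2 = 0. The remaining constraints are straightforward to verify.

Satisfiable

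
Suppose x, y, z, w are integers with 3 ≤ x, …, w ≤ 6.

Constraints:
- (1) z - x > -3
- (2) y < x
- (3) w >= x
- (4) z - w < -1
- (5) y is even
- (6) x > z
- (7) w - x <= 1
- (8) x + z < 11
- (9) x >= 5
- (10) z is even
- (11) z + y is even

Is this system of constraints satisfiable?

The assignment x = 6, y = 4, z = 4, w = 6 works:
  constraint 1 holds since z - x = -2.
  constraint 4 holds since z - w = -2.
The rest check out directly.

Satisfiable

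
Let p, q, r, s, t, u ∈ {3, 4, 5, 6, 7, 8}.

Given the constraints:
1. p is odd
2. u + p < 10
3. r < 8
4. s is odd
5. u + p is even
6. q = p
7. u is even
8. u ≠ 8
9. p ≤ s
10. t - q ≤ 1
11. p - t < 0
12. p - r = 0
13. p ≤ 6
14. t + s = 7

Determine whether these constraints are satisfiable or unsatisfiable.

Constraint 7 makes u even and constraint 1 makes p odd, so u + p must be odd. Constraint 5 says u + p is even — contradiction.

Unsatisfiable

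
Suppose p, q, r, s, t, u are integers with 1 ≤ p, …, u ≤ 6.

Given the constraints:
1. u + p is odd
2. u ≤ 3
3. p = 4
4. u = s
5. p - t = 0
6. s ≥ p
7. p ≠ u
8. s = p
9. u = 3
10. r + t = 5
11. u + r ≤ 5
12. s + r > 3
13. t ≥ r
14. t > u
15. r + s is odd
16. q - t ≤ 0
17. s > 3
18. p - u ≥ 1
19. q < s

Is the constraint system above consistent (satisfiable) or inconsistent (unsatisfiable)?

Constraint 9 fixes u = 3 and constraint 3 fixes p = 4. Constraints 4 and 8 give u = s = p, so u = p. But 3 ≠ 4 — contradiction.

Unsatisfiable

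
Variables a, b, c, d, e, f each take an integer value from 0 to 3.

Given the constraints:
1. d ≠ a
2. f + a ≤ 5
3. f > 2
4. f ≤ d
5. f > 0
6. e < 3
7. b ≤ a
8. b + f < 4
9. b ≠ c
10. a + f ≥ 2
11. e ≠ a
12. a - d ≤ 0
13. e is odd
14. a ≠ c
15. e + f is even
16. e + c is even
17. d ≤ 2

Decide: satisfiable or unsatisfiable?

From constraint 3: f ≥ 3. From constraints 4 and 17: f ≤ d and d ≤ 2, so f ≤ 2. But 2 < 3, so no value of f works.

Unsatisfiable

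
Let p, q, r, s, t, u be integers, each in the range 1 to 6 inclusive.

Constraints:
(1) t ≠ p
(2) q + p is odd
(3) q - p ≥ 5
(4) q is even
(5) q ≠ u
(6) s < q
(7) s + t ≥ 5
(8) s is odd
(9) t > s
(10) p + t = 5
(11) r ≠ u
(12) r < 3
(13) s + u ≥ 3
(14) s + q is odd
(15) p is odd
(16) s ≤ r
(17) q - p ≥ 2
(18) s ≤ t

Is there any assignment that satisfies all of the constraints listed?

Satisfiable

Try p = 1, q = 6, r = 1, s = 1, t = 4, u = 4.
Check constraint 3: q - p = 5; constraint 7: s + t = 5. The remaining constraints are straightforward to verify.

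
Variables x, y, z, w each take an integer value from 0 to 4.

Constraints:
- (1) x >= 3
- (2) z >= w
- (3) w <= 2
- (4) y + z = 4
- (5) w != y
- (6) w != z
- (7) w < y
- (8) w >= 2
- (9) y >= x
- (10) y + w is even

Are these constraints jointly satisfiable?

Unsatisfiable

From constraints 1 and 9: y ≥ x ≥ 3. From constraints 2 and 8: z ≥ w ≥ 2. Hence y + z ≥ 5. But constraint 4 requires y + z = 4, and 4 < 5. Contradiction.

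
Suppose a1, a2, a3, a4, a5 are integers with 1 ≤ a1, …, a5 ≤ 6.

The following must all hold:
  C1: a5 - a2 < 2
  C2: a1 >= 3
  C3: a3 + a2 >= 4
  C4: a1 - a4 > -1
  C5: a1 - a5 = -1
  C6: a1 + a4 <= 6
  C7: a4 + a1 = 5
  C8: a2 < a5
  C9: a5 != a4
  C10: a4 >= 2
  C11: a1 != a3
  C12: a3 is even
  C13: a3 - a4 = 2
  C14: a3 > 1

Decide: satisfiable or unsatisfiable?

Satisfiable

The assignment a1 = 3, a2 = 3, a3 = 4, a4 = 2, a5 = 4 works:
  constraint 1 holds since a5 - a2 = 1.
  constraint 3 holds since a3 + a2 = 7.
The rest check out directly.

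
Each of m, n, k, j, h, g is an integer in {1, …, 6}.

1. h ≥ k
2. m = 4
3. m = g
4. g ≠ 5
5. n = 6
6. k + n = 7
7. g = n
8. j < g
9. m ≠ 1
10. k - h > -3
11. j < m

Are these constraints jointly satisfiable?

Unsatisfiable

Constraint 2 fixes m = 4 and constraint 5 fixes n = 6. Constraints 3 and 7 give m = g = n, so m = n. But 4 ≠ 6 — contradiction.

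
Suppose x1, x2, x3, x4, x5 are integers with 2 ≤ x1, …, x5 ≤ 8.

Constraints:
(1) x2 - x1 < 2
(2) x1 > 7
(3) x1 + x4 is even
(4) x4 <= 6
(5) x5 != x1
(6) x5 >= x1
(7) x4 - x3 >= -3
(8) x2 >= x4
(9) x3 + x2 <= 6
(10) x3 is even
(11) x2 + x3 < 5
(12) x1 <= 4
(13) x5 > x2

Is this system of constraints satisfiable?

From constraint 2: x1 ≥ 8. From constraint 12: x1 ≤ 4. But 4 < 8, so no value of x1 works.

Unsatisfiable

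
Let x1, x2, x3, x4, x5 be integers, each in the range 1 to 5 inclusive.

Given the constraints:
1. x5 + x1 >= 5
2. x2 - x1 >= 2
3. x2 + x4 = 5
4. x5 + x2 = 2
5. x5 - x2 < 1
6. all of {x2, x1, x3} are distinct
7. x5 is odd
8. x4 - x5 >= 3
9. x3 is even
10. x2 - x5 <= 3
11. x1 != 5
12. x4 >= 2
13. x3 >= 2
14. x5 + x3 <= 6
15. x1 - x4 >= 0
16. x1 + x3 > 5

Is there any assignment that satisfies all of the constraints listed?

Unsatisfiable

Constraints 2, 8, 10, and 15 give x4 − x5 ≥ 3, x5 − x2 ≥ -3, x2 − x1 ≥ 2, x1 − x4 ≥ 0.
Adding all 4 inequalities: the left sides telescope to 0, and the right sides sum to 3 + (-3) + 2 + 0 = 2. So 0 ≥ 2, which is false.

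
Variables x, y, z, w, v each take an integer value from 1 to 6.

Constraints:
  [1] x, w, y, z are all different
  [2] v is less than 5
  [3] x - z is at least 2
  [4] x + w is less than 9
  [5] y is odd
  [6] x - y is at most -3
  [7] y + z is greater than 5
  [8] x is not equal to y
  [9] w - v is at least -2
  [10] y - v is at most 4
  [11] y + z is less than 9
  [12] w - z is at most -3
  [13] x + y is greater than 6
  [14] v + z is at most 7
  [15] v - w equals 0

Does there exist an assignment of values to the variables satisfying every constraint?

Unsatisfiable

Constraints 3, 6, 9, 10, and 12 give z − w ≥ 3, w − v ≥ -2, v − y ≥ -4, y − x ≥ 3, x − z ≥ 2.
Adding all 5 inequalities: the left sides telescope to 0, and the right sides sum to 3 + (-2) + (-4) + 3 + 2 = 2. So 0 ≥ 2, which is false.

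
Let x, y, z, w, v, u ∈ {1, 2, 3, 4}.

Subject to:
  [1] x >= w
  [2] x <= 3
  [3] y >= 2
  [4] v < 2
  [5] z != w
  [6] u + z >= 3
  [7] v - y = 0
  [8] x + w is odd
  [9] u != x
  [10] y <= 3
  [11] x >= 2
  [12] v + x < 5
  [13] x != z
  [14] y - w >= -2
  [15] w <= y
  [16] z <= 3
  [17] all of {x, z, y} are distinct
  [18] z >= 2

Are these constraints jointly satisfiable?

Unsatisfiable

Constraints 2, 3, 10, 11, 16, and 18 confine each of x, z, y to the 2 values {2, 3}.
Constraint 17 requires all 3 of them to be distinct, but only 2 values are available — impossible by the pigeonhole principle.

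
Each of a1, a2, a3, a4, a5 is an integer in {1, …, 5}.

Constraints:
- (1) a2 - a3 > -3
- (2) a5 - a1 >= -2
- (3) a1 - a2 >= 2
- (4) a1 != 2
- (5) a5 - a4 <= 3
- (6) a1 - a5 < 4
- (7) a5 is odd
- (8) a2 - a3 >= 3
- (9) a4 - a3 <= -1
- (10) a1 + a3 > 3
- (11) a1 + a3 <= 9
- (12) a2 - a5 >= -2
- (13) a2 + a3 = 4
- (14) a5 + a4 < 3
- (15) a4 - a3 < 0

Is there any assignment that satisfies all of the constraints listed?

Unsatisfiable

Constraints 2, 3, 5, 8, and 9 give a3 − a4 ≥ 1, a4 − a5 ≥ -3, a5 − a1 ≥ -2, a1 − a2 ≥ 2, a2 − a3 ≥ 3.
Adding all 5 inequalities: the left sides telescope to 0, and the right sides sum to 1 + (-3) + (-2) + 2 + 3 = 1. So 0 ≥ 1, which is false.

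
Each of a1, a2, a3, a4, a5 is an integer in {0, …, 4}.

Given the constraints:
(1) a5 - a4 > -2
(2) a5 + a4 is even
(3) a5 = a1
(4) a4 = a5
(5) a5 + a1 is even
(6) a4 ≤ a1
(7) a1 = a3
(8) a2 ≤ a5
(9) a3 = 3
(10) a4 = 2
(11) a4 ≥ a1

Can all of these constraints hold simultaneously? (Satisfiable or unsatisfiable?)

Unsatisfiable

Constraint 10 fixes a4 = 2 and constraint 9 fixes a3 = 3. Constraints 3, 4, and 7 give a4 = a5 = a1 = a3, so a4 = a3. But 2 ≠ 3 — contradiction.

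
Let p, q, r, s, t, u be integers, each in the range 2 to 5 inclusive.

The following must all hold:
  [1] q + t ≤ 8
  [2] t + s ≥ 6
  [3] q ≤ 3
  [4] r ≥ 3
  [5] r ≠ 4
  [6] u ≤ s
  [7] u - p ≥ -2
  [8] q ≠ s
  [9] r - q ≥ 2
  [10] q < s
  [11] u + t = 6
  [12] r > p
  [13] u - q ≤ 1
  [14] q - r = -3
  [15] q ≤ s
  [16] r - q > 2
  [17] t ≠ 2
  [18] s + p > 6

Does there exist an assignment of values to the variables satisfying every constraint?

Try p = 3, q = 2, r = 5, s = 5, t = 3, u = 3.
Check constraint 1: q + t = 5; constraint 2: t + s = 8. The remaining constraints are straightforward to verify.

Satisfiable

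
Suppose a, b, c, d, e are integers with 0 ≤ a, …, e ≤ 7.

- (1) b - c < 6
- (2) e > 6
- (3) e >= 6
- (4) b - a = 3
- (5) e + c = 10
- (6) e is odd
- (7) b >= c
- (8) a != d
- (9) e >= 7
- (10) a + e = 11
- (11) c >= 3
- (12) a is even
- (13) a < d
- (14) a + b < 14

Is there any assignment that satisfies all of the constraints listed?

Satisfiable

Take a = 4, b = 7, c = 3, d = 7, e = 7. Then constraint 1: b - c = 4; constraint 4: b - a = 3; constraint 5: e + c = 10, and every other listed constraint is also met.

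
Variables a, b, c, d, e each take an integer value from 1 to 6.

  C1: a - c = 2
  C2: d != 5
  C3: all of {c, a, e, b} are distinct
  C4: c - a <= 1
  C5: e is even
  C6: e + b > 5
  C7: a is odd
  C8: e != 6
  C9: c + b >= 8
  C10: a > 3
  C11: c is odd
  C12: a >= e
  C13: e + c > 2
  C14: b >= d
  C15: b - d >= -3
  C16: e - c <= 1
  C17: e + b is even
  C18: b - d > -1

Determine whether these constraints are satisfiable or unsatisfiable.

Satisfiable

Take a = 5, b = 6, c = 3, d = 6, e = 2. Then constraint 1: a - c = 2; constraint 4: c - a = -2, and every other listed constraint is also met.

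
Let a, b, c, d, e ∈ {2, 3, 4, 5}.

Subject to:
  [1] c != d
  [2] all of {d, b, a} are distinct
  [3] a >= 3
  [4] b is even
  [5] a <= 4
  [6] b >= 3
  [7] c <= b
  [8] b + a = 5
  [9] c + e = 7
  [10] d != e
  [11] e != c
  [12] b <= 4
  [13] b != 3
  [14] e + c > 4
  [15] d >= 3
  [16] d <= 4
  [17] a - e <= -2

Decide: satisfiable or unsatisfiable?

Constraints 3, 5, 6, 12, 15, and 16 confine each of d, b, a to the 2 values {3, 4}.
Constraint 2 requires all 3 of them to be distinct, but only 2 values are available — impossible by the pigeonhole principle.

Unsatisfiable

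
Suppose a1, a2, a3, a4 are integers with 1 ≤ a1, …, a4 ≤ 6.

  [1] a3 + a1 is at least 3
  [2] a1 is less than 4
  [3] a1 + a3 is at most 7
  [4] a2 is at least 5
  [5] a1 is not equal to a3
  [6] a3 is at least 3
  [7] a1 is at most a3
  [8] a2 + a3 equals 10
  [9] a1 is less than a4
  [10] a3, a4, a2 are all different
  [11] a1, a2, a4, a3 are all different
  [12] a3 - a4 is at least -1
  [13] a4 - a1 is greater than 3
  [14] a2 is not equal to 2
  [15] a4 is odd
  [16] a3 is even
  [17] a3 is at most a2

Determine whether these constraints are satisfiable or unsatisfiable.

Satisfiable

Setting (a1, a2, a3, a4) = (1, 6, 4, 5) satisfies everything: constraint 1: a3 + a1 = 5; constraint 3: a1 + a3 = 5, and the others follow.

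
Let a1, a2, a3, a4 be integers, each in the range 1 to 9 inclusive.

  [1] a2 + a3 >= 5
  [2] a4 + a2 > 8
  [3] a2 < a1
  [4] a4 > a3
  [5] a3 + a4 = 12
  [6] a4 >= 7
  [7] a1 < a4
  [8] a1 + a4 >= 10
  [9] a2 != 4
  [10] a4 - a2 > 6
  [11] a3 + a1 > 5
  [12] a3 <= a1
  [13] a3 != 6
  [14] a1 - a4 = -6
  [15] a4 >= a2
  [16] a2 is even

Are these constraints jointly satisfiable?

Setting (a1, a2, a3, a4) = (3, 2, 3, 9) satisfies everything: constraint 1: a2 + a3 = 5; constraint 2: a4 + a2 = 11; constraint 5: a3 + a4 = 12, and the others follow.

Satisfiable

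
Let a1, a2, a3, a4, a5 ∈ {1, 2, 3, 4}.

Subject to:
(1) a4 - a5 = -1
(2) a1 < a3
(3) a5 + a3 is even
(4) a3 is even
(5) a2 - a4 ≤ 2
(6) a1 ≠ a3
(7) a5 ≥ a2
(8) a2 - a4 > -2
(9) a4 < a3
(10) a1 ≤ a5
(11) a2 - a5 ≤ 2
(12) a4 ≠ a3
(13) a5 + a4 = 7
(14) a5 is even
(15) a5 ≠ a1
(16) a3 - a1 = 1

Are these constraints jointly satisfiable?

Satisfiable

One satisfying assignment is a1 = 3, a2 = 4, a3 = 4, a4 = 3, a5 = 4.
For the less obvious constraints — constraint 1: a4 - a5 = -1; constraint 5: a2 - a4 = 1 — and the others hold by inspection.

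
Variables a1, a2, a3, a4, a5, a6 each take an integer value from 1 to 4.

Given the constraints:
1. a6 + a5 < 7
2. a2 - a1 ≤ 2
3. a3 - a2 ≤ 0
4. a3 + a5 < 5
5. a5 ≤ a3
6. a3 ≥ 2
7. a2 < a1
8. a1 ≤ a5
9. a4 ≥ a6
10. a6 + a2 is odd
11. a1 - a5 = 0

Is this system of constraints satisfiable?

Constraints 3, 5, 7, and 8 give a1 ≤ a5, a5 ≤ a3, a3 ≤ a2, a2 < a1. Chaining: a1 ≤ a5 ≤ a3 ≤ a2 < a1, which forces a1 < a1 — impossible.

Unsatisfiable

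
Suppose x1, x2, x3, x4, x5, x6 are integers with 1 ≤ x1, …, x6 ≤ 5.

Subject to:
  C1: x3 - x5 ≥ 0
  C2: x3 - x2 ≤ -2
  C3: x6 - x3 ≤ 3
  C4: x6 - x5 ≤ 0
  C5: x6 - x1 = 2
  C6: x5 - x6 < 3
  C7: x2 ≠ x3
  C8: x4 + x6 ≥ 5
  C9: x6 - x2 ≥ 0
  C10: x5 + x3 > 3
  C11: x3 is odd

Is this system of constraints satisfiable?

Constraints 1, 2, 4, and 9 give x2 − x3 ≥ 2, x3 − x5 ≥ 0, x5 − x6 ≥ 0, x6 − x2 ≥ 0.
Adding all 4 inequalities: the left sides telescope to 0, and the right sides sum to 2 + 0 + 0 + 0 = 2. So 0 ≥ 2, which is false.

Unsatisfiable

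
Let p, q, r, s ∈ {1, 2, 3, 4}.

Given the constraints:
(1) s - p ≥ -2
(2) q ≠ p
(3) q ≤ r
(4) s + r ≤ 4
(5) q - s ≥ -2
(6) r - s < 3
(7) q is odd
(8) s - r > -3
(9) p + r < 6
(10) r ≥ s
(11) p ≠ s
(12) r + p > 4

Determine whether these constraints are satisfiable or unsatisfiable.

Satisfiable

Take p = 3, q = 1, r = 2, s = 2. Then constraint 1: s - p = -1; constraint 4: s + r = 4; constraint 5: q - s = -1, and every other listed constraint is also met.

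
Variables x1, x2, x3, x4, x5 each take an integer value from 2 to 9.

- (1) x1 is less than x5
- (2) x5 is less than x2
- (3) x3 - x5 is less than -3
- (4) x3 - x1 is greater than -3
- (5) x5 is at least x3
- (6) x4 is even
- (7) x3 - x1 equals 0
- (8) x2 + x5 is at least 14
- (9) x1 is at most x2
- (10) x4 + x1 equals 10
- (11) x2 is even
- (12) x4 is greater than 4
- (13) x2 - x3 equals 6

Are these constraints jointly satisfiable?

Try x1 = 2, x2 = 8, x3 = 2, x4 = 8, x5 = 7.
Check constraint 3: x3 - x5 = -5; constraint 4: x3 - x1 = 0; constraint 7: x3 - x1 = 0. The remaining constraints are straightforward to verify.

Satisfiable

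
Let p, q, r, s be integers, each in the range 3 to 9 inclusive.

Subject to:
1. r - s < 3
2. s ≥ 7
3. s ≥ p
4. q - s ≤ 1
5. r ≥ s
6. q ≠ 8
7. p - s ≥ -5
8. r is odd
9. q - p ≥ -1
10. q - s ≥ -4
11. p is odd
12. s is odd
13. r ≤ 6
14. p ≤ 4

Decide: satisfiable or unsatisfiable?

From constraint 2: s ≥ 7. From constraints 5 and 13: s ≤ r and r ≤ 6, so s ≤ 6. But 6 < 7, so no value of s works.

Unsatisfiable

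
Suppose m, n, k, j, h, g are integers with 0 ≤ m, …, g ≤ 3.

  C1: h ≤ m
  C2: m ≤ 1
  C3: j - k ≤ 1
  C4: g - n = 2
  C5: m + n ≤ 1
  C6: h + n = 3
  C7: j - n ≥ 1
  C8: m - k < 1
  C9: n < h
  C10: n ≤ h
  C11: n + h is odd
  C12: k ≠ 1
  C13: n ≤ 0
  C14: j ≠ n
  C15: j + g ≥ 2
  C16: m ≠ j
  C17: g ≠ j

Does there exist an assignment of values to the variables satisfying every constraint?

From constraints 1 and 2: h ≤ m ≤ 1. From constraint 13: n ≤ 0. Hence h + n ≤ 1. But constraint 6 requires h + n = 3, and 3 > 1. Contradiction.

Unsatisfiable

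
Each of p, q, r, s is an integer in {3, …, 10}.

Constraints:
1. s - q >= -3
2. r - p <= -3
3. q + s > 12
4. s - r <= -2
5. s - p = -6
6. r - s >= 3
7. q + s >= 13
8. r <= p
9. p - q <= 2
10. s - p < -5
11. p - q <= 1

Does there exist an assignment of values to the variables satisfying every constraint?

Constraints 1, 2, 6, and 11 give s − q ≥ -3, q − p ≥ -1, p − r ≥ 3, r − s ≥ 3.
Adding all 4 inequalities: the left sides telescope to 0, and the right sides sum to (-3) + (-1) + 3 + 3 = 2. So 0 ≥ 2, which is false.

Unsatisfiable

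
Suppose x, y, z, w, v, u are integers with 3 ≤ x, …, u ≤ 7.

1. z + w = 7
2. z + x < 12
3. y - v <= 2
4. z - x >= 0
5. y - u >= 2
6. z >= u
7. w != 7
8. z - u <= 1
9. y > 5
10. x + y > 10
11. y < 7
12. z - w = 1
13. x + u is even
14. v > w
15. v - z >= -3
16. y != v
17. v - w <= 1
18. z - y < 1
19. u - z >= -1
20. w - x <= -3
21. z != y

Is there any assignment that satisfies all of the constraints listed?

Unsatisfiable

Constraints 3, 4, 5, 17, 19, and 20 give z − x ≥ 0, x − w ≥ 3, w − v ≥ -1, v − y ≥ -2, y − u ≥ 2, u − z ≥ -1.
Adding all 6 inequalities: the left sides telescope to 0, and the right sides sum to 0 + 3 + (-1) + (-2) + 2 + (-1) = 1. So 0 ≥ 1, which is false.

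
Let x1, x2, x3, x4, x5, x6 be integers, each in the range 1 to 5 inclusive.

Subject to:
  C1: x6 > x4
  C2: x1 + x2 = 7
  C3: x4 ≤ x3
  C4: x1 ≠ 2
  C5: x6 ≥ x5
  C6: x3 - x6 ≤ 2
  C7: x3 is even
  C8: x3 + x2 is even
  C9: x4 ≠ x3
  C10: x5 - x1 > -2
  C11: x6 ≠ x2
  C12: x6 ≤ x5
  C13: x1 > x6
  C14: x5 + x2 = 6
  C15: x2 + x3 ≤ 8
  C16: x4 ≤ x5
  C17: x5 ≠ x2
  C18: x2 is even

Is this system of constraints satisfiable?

Setting (x1, x2, x3, x4, x5, x6) = (3, 4, 2, 1, 2, 2) satisfies everything: constraint 2: x1 + x2 = 7; constraint 6: x3 - x6 = 0, and the others follow.

Satisfiable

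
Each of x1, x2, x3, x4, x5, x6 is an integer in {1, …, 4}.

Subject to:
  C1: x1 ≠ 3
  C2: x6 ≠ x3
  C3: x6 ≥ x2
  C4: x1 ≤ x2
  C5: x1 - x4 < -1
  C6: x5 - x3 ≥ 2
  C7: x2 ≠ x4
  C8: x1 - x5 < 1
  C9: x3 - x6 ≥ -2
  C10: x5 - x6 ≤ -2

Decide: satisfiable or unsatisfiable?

Unsatisfiable

Constraints 6, 9, and 10 give x5 − x3 ≥ 2, x3 − x6 ≥ -2, x6 − x5 ≥ 2.
Adding all 3 inequalities: the left sides telescope to 0, and the right sides sum to 2 + (-2) + 2 = 2. So 0 ≥ 2, which is false.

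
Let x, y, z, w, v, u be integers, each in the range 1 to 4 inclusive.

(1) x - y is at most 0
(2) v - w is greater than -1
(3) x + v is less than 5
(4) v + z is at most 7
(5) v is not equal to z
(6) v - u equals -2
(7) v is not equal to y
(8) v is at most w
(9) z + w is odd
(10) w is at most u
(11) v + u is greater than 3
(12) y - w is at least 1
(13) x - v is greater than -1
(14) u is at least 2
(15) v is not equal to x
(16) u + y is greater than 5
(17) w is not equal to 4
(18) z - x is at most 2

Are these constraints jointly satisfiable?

The assignment x = 3, y = 4, z = 4, w = 1, v = 1, u = 3 works:
  constraint 1 holds since x - y = -1.
  constraint 2 holds since v - w = 0.
  constraint 3 holds since x + v = 4.
The rest check out directly.

Satisfiable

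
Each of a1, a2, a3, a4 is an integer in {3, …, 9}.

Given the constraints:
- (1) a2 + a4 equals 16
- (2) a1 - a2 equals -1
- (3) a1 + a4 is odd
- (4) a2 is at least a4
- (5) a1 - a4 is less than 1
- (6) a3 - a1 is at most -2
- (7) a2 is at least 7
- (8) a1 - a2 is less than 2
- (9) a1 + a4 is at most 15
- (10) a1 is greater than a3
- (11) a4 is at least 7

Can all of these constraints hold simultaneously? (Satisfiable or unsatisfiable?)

Satisfiable

One satisfying assignment is a1 = 7, a2 = 8, a3 = 5, a4 = 8.
For the less obvious constraints — constraint 1: a2 + a4 = 16; constraint 2: a1 - a2 = -1 — and the others hold by inspection.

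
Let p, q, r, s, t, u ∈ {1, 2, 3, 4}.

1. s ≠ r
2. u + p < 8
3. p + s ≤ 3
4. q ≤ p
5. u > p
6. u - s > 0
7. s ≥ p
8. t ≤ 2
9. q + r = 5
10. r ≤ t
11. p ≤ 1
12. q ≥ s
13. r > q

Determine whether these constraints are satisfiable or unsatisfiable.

Unsatisfiable

From constraints 4 and 11: q ≤ p ≤ 1. From constraints 8 and 10: r ≤ t ≤ 2. Hence q + r ≤ 3. But constraint 9 requires q + r = 5, and 5 > 3. Contradiction.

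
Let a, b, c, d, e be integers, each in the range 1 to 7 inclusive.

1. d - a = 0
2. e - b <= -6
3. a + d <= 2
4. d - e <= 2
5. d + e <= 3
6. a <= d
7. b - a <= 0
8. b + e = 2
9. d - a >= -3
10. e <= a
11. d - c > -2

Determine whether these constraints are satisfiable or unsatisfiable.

Unsatisfiable

Constraints 2, 4, 7, and 9 give e − d ≥ -2, d − a ≥ -3, a − b ≥ 0, b − e ≥ 6.
Adding all 4 inequalities: the left sides telescope to 0, and the right sides sum to (-2) + (-3) + 0 + 6 = 1. So 0 ≥ 1, which is false.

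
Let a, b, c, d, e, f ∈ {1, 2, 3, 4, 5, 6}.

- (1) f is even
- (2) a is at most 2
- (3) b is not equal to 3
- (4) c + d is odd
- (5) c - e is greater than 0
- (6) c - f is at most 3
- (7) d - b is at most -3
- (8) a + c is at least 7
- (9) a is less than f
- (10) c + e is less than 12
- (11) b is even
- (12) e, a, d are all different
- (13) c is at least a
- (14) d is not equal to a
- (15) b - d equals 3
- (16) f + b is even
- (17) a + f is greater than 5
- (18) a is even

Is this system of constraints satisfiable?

Try a = 2, b = 4, c = 6, d = 1, e = 4, f = 4.
Check constraint 5: c - e = 2; constraint 6: c - f = 2; constraint 7: d - b = -3. The remaining constraints are straightforward to verify.

Satisfiable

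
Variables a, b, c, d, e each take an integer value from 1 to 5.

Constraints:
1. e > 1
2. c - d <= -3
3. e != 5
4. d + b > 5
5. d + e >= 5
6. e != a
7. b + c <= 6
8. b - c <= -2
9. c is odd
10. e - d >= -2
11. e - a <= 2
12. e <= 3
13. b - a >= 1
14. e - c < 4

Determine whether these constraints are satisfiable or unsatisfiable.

Constraints 2, 8, 10, 11, and 13 give b − a ≥ 1, a − e ≥ -2, e − d ≥ -2, d − c ≥ 3, c − b ≥ 2.
Adding all 5 inequalities: the left sides telescope to 0, and the right sides sum to 1 + (-2) + (-2) + 3 + 2 = 2. So 0 ≥ 2, which is false.

Unsatisfiable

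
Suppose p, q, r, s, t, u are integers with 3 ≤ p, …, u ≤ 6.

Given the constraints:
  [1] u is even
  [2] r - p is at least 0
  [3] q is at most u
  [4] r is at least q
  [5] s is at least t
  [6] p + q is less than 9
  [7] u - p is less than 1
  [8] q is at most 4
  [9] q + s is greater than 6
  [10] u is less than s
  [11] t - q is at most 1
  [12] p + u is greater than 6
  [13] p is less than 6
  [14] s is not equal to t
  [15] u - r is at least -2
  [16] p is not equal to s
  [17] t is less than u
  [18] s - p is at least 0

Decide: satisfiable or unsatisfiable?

Try p = 4, q = 4, r = 4, s = 5, t = 3, u = 4.
Check constraint 2: r - p = 0; constraint 6: p + q = 8; constraint 7: u - p = 0. The remaining constraints are straightforward to verify.

Satisfiable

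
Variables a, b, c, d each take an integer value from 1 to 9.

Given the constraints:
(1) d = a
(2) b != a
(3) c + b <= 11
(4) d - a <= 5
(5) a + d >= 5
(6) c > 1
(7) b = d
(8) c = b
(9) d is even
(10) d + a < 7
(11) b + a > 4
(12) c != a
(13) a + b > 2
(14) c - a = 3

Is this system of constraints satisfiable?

Unsatisfiable

From constraints 1, 7, and 8, c = b = d = a, so c = a. But constraint 12 says c ≠ a. Contradiction.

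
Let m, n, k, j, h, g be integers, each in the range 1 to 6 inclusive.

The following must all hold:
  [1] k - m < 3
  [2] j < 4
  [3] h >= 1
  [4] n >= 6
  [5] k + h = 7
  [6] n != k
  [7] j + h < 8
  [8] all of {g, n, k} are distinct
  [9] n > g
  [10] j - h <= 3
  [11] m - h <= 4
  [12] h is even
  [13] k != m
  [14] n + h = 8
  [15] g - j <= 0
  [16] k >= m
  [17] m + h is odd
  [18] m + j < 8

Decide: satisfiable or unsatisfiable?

One satisfying assignment is m = 3, n = 6, k = 5, j = 3, h = 2, g = 3.
For the less obvious constraints — constraint 1: k - m = 2; constraint 5: k + h = 7; constraint 7: j + h = 5 — and the others hold by inspection.

Satisfiable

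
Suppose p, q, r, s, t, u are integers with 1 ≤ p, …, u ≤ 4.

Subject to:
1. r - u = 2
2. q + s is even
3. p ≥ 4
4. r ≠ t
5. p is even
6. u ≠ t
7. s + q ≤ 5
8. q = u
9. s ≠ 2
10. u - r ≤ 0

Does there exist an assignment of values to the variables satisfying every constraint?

Satisfiable

The assignment p = 4, q = 1, r = 3, s = 3, t = 4, u = 1 works:
  constraint 1 holds since r - u = 2.
  constraint 7 holds since s + q = 4.
The rest check out directly.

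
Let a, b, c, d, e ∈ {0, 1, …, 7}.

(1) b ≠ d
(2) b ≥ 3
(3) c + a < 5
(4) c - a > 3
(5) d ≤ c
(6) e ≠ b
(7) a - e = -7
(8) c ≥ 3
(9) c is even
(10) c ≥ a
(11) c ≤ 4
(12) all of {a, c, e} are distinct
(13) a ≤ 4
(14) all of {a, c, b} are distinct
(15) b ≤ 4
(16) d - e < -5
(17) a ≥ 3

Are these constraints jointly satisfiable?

Unsatisfiable

Constraints 2, 8, 11, 13, 15, and 17 confine each of a, c, b to the 2 values {3, 4}.
Constraint 14 requires all 3 of them to be distinct, but only 2 values are available — impossible by the pigeonhole principle.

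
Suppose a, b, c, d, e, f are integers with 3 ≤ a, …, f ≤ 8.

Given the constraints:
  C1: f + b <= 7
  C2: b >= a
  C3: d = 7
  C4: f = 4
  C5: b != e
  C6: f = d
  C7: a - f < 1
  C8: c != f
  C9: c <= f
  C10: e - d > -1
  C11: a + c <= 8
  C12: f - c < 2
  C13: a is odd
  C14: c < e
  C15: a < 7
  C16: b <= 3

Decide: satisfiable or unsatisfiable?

Constraint 4 fixes f = 4 and constraint 3 fixes d = 7, but constraint 6 requires f = d. Since 4 ≠ 7, contradiction.

Unsatisfiable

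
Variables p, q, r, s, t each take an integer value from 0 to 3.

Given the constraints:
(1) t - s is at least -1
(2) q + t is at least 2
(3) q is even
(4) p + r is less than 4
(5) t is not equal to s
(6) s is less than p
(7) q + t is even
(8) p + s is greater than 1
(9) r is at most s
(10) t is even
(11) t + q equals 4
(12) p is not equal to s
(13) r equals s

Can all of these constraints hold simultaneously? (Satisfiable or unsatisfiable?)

Setting (p, q, r, s, t) = (3, 2, 0, 0, 2) satisfies everything: constraint 1: t - s = 2; constraint 2: q + t = 4, and the others follow.

Satisfiable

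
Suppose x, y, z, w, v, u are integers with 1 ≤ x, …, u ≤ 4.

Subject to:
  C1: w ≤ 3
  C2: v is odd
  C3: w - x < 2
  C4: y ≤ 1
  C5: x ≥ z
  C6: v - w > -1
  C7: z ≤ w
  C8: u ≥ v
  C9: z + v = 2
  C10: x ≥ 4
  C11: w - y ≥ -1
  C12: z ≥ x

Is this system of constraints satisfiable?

Unsatisfiable

From constraints 10 and 12: z ≥ x and x ≥ 4, so z ≥ 4. From constraints 1 and 7: z ≤ w and w ≤ 3, so z ≤ 3. But 3 < 4, so no value of z works.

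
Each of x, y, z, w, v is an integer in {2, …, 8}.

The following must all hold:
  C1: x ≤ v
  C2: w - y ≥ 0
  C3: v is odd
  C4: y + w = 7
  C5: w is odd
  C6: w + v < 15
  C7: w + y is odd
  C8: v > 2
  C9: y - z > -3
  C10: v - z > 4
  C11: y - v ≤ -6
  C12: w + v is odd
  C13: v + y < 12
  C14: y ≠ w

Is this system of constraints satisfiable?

Unsatisfiable

Constraint 5 makes w odd and constraint 3 makes v odd, so w + v must be even. Constraint 12 says w + v is odd — contradiction.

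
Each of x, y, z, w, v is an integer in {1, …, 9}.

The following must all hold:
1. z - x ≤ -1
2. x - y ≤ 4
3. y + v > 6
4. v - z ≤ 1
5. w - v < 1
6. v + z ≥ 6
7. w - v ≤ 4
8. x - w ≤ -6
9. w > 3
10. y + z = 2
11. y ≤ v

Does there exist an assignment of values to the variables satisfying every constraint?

Unsatisfiable

Constraints 1, 4, 7, and 8 give w − x ≥ 6, x − z ≥ 1, z − v ≥ -1, v − w ≥ -4.
Adding all 4 inequalities: the left sides telescope to 0, and the right sides sum to 6 + 1 + (-1) + (-4) = 2. So 0 ≥ 2, which is false.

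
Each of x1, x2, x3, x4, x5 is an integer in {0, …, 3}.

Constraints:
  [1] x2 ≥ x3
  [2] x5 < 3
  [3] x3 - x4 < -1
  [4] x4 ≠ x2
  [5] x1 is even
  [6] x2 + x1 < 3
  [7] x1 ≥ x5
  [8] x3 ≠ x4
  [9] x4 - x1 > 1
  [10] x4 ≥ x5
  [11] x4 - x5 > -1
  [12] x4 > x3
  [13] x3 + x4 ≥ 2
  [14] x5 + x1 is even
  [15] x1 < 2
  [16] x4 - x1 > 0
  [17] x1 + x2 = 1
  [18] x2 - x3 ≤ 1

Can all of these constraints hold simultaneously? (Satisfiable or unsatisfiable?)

Try x1 = 0, x2 = 1, x3 = 0, x4 = 2, x5 = 0.
Check constraint 3: x3 - x4 = -2; constraint 6: x2 + x1 = 1; constraint 9: x4 - x1 = 2. The remaining constraints are straightforward to verify.

Satisfiable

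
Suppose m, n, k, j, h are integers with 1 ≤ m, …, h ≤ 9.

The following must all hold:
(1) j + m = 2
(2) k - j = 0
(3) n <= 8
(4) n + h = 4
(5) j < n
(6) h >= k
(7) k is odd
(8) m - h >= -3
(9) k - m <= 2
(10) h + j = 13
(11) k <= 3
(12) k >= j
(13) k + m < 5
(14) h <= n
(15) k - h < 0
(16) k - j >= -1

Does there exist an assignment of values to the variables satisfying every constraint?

Unsatisfiable

From constraints 3 and 14: h ≤ n ≤ 8. From constraints 11 and 12: j ≤ k ≤ 3. Hence h + j ≤ 11. But constraint 10 requires h + j = 13, and 13 > 11. Contradiction.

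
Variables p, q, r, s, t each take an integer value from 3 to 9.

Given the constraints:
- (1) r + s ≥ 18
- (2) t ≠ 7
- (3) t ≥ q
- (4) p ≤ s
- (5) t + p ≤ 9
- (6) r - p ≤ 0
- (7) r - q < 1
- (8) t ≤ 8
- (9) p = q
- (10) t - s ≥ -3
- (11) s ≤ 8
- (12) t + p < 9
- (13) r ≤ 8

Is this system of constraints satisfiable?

Unsatisfiable

From constraint 13: r ≤ 8. From constraint 11: s ≤ 8. Hence r + s ≤ 16. But constraint 1 requires r + s ≥ 18, and 18 > 16. Contradiction.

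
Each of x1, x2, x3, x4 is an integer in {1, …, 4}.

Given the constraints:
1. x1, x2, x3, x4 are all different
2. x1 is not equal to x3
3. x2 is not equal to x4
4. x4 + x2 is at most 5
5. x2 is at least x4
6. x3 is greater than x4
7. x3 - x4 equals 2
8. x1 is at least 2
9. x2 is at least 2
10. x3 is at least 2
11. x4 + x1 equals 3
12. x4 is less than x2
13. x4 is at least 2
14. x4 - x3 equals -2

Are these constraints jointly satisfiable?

Unsatisfiable

Constraints 8, 9, 10, and 13 confine each of x1, x2, x3, x4 to the 3 values {2, …, 4} (the domain already gives each ≤ 4).
Constraint 1 requires all 4 of them to be distinct, but only 3 values are available — impossible by the pigeonhole principle.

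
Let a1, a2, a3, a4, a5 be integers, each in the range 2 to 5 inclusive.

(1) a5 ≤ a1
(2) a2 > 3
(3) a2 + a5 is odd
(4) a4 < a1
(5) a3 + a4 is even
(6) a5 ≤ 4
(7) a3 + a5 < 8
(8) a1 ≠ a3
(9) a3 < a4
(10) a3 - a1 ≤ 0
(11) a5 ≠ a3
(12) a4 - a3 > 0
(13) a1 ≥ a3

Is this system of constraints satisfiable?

Satisfiable

Take a1 = 5, a2 = 4, a3 = 2, a4 = 4, a5 = 3. Then constraint 7: a3 + a5 = 5; constraint 10: a3 - a1 = -3; constraint 12: a4 - a3 = 2, and every other listed constraint is also met.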